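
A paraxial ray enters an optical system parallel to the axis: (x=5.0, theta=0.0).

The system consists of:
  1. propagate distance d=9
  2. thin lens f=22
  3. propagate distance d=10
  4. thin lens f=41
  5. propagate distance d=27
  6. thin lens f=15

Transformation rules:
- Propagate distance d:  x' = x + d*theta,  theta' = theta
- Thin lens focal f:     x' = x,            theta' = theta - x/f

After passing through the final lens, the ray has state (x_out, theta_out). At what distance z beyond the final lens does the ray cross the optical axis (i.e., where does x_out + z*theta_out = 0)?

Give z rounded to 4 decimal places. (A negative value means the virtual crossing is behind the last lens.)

Initial: x=5.0000 theta=0.0000
After 1 (propagate distance d=9): x=5.0000 theta=0.0000
After 2 (thin lens f=22): x=5.0000 theta=-5/22 (≈-0.2273)
After 3 (propagate distance d=10): x=30/11 (≈2.7273) theta=-5/22 (≈-0.2273)
After 4 (thin lens f=41): x=30/11 (≈2.7273) theta=-265/902 (≈-0.2938)
After 5 (propagate distance d=27): x=-4695/902 (≈-5.2051) theta=-265/902 (≈-0.2938)
After 6 (thin lens f=15): x=-4695/902 (≈-5.2051) theta=24/451 (≈0.0532)
z_focus = -x_out/theta_out = -(-4695/902)/(24/451) = 97.8125
Rounded to 4 decimal places: z = 97.8125

Answer: 97.8125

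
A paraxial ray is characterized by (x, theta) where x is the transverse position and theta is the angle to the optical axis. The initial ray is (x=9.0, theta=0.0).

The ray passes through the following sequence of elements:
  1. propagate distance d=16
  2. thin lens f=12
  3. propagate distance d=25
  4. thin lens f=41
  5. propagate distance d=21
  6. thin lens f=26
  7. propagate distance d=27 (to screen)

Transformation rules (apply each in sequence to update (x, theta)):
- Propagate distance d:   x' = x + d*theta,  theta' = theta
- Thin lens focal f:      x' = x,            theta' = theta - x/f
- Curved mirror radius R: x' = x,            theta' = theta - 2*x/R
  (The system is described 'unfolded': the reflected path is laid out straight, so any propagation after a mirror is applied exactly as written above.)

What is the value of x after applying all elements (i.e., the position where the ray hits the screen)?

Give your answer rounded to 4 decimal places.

Answer: -13.0406

Derivation:
Initial: x=9.0000 theta=0.0000
After 1 (propagate distance d=16): x=9.0000 theta=0.0000
After 2 (thin lens f=12): x=9.0000 theta=-0.7500
After 3 (propagate distance d=25): x=-9.7500 theta=-0.7500
After 4 (thin lens f=41): x=-9.7500 theta=-21/41 (≈-0.5122)
After 5 (propagate distance d=21): x=-3363/164 (≈-20.5061) theta=-21/41 (≈-0.5122)
After 6 (thin lens f=26): x=-3363/164 (≈-20.5061) theta=1179/4264 (≈0.2765)
After 7 (propagate distance d=27 (to screen)): x=-55605/4264 (≈-13.0406) theta=1179/4264 (≈0.2765)
Rounded to 4 decimal places: x = -13.0406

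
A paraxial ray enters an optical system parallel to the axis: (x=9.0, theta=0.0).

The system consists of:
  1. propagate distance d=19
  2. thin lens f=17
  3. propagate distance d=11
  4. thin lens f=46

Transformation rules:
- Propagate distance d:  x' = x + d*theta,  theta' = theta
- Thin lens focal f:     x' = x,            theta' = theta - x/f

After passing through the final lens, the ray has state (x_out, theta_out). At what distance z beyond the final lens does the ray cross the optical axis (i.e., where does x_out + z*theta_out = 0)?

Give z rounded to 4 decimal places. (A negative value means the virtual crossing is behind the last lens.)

Answer: 5.3077

Derivation:
Initial: x=9.0000 theta=0.0000
After 1 (propagate distance d=19): x=9.0000 theta=0.0000
After 2 (thin lens f=17): x=9.0000 theta=-9/17 (≈-0.5294)
After 3 (propagate distance d=11): x=54/17 (≈3.1765) theta=-9/17 (≈-0.5294)
After 4 (thin lens f=46): x=54/17 (≈3.1765) theta=-234/391 (≈-0.5985)
z_focus = -x_out/theta_out = -(54/17)/(-234/391) = 69/13 ≈ 5.3077
Rounded to 4 decimal places: z = 5.3077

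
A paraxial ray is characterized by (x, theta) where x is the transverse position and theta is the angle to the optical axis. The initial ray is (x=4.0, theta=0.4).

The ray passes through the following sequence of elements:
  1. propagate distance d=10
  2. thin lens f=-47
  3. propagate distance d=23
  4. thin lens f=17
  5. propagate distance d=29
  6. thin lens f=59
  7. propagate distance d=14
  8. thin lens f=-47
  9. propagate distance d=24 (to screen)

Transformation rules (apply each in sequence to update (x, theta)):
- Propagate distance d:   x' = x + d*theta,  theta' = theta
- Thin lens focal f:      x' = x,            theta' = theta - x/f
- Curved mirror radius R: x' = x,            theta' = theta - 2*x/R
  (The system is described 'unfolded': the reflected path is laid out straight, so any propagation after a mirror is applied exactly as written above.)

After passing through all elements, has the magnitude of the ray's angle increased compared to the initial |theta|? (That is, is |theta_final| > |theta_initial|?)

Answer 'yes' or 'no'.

Answer: yes

Derivation:
Initial: x=4.0000 theta=0.4000
After 1 (propagate distance d=10): x=8.0000 theta=0.4000
After 2 (thin lens f=-47): x=8.0000 theta=134/235 (≈0.5702)
After 3 (propagate distance d=23): x=4962/235 (≈21.1149) theta=134/235 (≈0.5702)
After 4 (thin lens f=17): x=4962/235 (≈21.1149) theta=-2684/3995 (≈-0.6718)
After 5 (propagate distance d=29): x=6518/3995 (≈1.6315) theta=-2684/3995 (≈-0.6718)
After 6 (thin lens f=59): x=6518/3995 (≈1.6315) theta=-164874/235705 (≈-0.6995)
After 7 (propagate distance d=14): x=-1923674/235705 (≈-8.1614) theta=-164874/235705 (≈-0.6995)
After 8 (thin lens f=-47): x=-1923674/235705 (≈-8.1614) theta=-9672752/11078135 (≈-0.8731)
After 9 (propagate distance d=24 (to screen)): x=-322558726/11078135 (≈-29.1167) theta=-9672752/11078135 (≈-0.8731)
|theta_initial|=0.4000 |theta_final|=9672752/11078135 (≈0.8731) -> increased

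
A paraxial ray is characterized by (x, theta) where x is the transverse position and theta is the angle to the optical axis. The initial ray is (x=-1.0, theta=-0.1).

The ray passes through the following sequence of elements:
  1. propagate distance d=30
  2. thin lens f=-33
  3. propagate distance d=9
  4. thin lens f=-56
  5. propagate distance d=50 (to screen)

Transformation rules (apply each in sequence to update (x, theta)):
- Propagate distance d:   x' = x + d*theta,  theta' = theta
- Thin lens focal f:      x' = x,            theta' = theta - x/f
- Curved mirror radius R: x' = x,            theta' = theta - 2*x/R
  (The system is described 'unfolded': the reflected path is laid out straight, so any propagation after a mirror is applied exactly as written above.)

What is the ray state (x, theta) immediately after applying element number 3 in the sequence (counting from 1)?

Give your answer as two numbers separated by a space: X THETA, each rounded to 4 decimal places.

Answer: -5.9909 -0.2212

Derivation:
Initial: x=-1.0000 theta=-0.1000
After 1 (propagate distance d=30): x=-4.0000 theta=-0.1000
After 2 (thin lens f=-33): x=-4.0000 theta=-73/330 (≈-0.2212)
After 3 (propagate distance d=9): x=-659/110 (≈-5.9909) theta=-73/330 (≈-0.2212)
Rounded to 4 decimal places: x = -5.9909, theta = -0.2212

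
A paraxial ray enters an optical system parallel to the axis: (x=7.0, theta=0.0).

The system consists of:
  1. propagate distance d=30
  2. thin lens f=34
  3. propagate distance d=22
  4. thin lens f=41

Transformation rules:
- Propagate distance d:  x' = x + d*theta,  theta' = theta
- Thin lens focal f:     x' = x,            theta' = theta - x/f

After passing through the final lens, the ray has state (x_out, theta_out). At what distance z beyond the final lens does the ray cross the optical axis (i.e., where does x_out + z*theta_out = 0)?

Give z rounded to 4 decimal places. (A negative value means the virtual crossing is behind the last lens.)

Answer: 9.2830

Derivation:
Initial: x=7.0000 theta=0.0000
After 1 (propagate distance d=30): x=7.0000 theta=0.0000
After 2 (thin lens f=34): x=7.0000 theta=-7/34 (≈-0.2059)
After 3 (propagate distance d=22): x=42/17 (≈2.4706) theta=-7/34 (≈-0.2059)
After 4 (thin lens f=41): x=42/17 (≈2.4706) theta=-371/1394 (≈-0.2661)
z_focus = -x_out/theta_out = -(42/17)/(-371/1394) = 492/53 ≈ 9.2830
Rounded to 4 decimal places: z = 9.2830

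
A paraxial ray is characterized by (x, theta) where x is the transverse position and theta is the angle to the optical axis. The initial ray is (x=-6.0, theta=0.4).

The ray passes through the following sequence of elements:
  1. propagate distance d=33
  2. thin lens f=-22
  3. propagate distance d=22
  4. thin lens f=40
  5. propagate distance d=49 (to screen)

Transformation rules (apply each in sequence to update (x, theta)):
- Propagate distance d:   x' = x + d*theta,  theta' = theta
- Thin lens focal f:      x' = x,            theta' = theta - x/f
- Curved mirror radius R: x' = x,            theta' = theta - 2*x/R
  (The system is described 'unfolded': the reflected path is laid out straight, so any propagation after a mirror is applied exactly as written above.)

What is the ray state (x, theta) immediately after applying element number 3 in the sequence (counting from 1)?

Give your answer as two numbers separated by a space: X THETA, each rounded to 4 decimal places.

Answer: 23.2000 0.7273

Derivation:
Initial: x=-6.0000 theta=0.4000
After 1 (propagate distance d=33): x=7.2000 theta=0.4000
After 2 (thin lens f=-22): x=7.2000 theta=8/11 (≈0.7273)
After 3 (propagate distance d=22): x=23.2000 theta=8/11 (≈0.7273)
Rounded to 4 decimal places: x = 23.2000, theta = 0.7273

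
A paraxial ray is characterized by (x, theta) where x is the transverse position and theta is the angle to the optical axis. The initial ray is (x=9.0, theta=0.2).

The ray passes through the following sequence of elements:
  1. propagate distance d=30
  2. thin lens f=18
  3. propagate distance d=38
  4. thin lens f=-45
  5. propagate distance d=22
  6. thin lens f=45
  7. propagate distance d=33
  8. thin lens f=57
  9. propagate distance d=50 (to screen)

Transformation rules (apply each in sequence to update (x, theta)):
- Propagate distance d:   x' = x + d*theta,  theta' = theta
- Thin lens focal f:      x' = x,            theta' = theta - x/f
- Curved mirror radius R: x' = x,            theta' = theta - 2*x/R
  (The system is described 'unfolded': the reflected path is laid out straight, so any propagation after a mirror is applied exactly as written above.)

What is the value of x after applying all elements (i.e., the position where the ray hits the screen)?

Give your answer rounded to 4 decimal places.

Answer: -15.5417

Derivation:
Initial: x=9.0000 theta=0.2000
After 1 (propagate distance d=30): x=15.0000 theta=0.2000
After 2 (thin lens f=18): x=15.0000 theta=-19/30 (≈-0.6333)
After 3 (propagate distance d=38): x=-136/15 (≈-9.0667) theta=-19/30 (≈-0.6333)
After 4 (thin lens f=-45): x=-136/15 (≈-9.0667) theta=-1127/1350 (≈-0.8348)
After 5 (propagate distance d=22): x=-18517/675 (≈-27.4326) theta=-1127/1350 (≈-0.8348)
After 6 (thin lens f=45): x=-18517/675 (≈-27.4326) theta=-13681/60750 (≈-0.2252)
After 7 (propagate distance d=33): x=-706001/20250 (≈-34.8642) theta=-13681/60750 (≈-0.2252)
After 8 (thin lens f=57): x=-706001/20250 (≈-34.8642) theta=223031/577125 (≈0.3865)
After 9 (propagate distance d=50 (to screen)): x=-17938957/1154250 (≈-15.5417) theta=223031/577125 (≈0.3865)
Rounded to 4 decimal places: x = -15.5417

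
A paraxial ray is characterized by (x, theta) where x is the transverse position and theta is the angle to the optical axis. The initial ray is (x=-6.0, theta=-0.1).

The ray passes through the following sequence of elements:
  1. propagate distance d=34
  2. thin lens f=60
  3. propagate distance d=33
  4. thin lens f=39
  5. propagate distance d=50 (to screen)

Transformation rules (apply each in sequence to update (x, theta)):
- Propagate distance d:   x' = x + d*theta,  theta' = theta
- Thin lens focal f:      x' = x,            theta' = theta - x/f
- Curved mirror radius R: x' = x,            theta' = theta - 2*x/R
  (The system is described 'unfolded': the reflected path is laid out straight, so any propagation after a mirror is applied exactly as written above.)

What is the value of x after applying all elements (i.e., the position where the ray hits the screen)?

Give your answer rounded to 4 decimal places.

Answer: 4.9572

Derivation:
Initial: x=-6.0000 theta=-0.1000
After 1 (propagate distance d=34): x=-9.4000 theta=-0.1000
After 2 (thin lens f=60): x=-9.4000 theta=17/300 (≈0.0567)
After 3 (propagate distance d=33): x=-7.5300 theta=17/300 (≈0.0567)
After 4 (thin lens f=39): x=-7.5300 theta=487/1950 (≈0.2497)
After 5 (propagate distance d=50 (to screen)): x=19333/3900 (≈4.9572) theta=487/1950 (≈0.2497)
Rounded to 4 decimal places: x = 4.9572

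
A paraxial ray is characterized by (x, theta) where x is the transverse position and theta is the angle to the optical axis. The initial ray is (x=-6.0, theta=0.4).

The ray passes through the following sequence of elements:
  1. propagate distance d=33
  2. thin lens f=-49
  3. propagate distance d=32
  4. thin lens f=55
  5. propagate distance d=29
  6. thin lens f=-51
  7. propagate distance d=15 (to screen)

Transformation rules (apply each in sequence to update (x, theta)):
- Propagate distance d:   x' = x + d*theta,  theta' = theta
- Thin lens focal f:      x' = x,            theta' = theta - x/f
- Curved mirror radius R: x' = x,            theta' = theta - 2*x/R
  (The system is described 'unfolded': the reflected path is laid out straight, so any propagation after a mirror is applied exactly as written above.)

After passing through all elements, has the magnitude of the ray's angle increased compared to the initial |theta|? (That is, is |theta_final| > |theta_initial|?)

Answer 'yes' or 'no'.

Initial: x=-6.0000 theta=0.4000
After 1 (propagate distance d=33): x=7.2000 theta=0.4000
After 2 (thin lens f=-49): x=7.2000 theta=134/245 (≈0.5469)
After 3 (propagate distance d=32): x=6052/245 (≈24.7020) theta=134/245 (≈0.5469)
After 4 (thin lens f=55): x=6052/245 (≈24.7020) theta=1318/13475 (≈0.0978)
After 5 (propagate distance d=29): x=371082/13475 (≈27.5386) theta=1318/13475 (≈0.0978)
After 6 (thin lens f=-51): x=371082/13475 (≈27.5386) theta=5844/9163 (≈0.6378)
After 7 (propagate distance d=15 (to screen)): x=8499894/229075 (≈37.1053) theta=5844/9163 (≈0.6378)
|theta_initial|=0.4000 |theta_final|=5844/9163 (≈0.6378) -> increased

Answer: yes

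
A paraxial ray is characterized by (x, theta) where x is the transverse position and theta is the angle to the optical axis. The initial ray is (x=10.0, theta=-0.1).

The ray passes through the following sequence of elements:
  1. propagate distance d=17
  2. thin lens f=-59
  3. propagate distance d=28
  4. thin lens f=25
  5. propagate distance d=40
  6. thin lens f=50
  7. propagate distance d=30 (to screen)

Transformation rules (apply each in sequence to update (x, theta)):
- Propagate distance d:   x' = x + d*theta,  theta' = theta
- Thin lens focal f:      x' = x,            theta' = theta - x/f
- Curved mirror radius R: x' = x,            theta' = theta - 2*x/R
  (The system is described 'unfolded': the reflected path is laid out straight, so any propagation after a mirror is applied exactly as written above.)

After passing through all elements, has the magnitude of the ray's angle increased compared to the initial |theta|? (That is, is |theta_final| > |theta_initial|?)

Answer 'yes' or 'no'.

Answer: yes

Derivation:
Initial: x=10.0000 theta=-0.1000
After 1 (propagate distance d=17): x=8.3000 theta=-0.1000
After 2 (thin lens f=-59): x=8.3000 theta=12/295 (≈0.0407)
After 3 (propagate distance d=28): x=5569/590 (≈9.4390) theta=12/295 (≈0.0407)
After 4 (thin lens f=25): x=5569/590 (≈9.4390) theta=-4969/14750 (≈-0.3369)
After 5 (propagate distance d=40): x=-11907/2950 (≈-4.0363) theta=-4969/14750 (≈-0.3369)
After 6 (thin lens f=50): x=-11907/2950 (≈-4.0363) theta=-37783/147500 (≈-0.2562)
After 7 (propagate distance d=30 (to screen)): x=-86442/7375 (≈-11.7209) theta=-37783/147500 (≈-0.2562)
|theta_initial|=0.1000 |theta_final|=37783/147500 (≈0.2562) -> increased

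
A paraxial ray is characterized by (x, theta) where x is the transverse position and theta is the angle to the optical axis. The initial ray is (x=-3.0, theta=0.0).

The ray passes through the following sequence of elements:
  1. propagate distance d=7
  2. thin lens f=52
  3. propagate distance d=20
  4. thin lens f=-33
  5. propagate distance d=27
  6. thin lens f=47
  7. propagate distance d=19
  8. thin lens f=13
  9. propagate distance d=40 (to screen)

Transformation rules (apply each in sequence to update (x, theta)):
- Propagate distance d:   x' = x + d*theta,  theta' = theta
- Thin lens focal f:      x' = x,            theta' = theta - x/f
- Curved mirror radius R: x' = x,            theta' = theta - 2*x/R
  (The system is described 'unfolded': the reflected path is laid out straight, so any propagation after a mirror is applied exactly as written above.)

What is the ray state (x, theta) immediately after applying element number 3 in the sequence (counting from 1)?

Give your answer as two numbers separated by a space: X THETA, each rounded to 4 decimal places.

Initial: x=-3.0000 theta=0.0000
After 1 (propagate distance d=7): x=-3.0000 theta=0.0000
After 2 (thin lens f=52): x=-3.0000 theta=3/52 (≈0.0577)
After 3 (propagate distance d=20): x=-24/13 (≈-1.8462) theta=3/52 (≈0.0577)
Rounded to 4 decimal places: x = -1.8462, theta = 0.0577

Answer: -1.8462 0.0577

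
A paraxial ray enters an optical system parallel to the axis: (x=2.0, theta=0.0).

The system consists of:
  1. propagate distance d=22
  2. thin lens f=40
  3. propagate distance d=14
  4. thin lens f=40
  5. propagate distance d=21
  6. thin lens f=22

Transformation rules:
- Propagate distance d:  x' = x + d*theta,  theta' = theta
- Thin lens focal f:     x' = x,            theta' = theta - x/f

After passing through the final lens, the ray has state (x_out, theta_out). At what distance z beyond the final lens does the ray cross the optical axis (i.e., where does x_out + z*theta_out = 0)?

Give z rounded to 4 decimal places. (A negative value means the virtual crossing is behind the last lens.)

Answer: -6.8825

Derivation:
Initial: x=2.0000 theta=0.0000
After 1 (propagate distance d=22): x=2.0000 theta=0.0000
After 2 (thin lens f=40): x=2.0000 theta=-0.0500
After 3 (propagate distance d=14): x=1.3000 theta=-0.0500
After 4 (thin lens f=40): x=1.3000 theta=-0.0825
After 5 (propagate distance d=21): x=-0.4325 theta=-0.0825
After 6 (thin lens f=22): x=-0.4325 theta=-553/8800 (≈-0.0628)
z_focus = -x_out/theta_out = -(-0.4325)/(-553/8800) = -3806/553 ≈ -6.8825
Rounded to 4 decimal places: z = -6.8825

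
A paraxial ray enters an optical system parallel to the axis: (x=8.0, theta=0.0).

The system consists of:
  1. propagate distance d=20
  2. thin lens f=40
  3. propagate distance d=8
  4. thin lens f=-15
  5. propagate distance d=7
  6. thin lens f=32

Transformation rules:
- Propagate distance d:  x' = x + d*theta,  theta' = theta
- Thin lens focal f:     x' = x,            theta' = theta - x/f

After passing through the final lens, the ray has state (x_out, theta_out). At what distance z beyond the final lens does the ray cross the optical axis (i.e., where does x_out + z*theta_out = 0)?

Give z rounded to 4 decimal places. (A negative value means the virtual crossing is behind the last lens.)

Answer: 348.5091

Derivation:
Initial: x=8.0000 theta=0.0000
After 1 (propagate distance d=20): x=8.0000 theta=0.0000
After 2 (thin lens f=40): x=8.0000 theta=-0.2000
After 3 (propagate distance d=8): x=6.4000 theta=-0.2000
After 4 (thin lens f=-15): x=6.4000 theta=17/75 (≈0.2267)
After 5 (propagate distance d=7): x=599/75 (≈7.9867) theta=17/75 (≈0.2267)
After 6 (thin lens f=32): x=599/75 (≈7.9867) theta=-11/480 (≈-0.0229)
z_focus = -x_out/theta_out = -(599/75)/(-11/480) = 19168/55 ≈ 348.5091
Rounded to 4 decimal places: z = 348.5091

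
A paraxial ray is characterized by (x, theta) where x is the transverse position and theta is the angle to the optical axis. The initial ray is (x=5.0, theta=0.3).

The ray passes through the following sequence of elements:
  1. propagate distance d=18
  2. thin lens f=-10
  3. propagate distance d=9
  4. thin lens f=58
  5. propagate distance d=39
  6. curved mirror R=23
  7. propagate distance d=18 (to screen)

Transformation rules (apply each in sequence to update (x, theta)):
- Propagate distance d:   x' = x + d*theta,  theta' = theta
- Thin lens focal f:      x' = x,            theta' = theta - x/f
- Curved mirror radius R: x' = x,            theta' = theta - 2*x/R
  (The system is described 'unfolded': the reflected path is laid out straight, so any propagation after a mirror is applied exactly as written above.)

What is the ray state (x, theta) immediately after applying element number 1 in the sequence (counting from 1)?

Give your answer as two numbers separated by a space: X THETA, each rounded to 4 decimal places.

Answer: 10.4000 0.3000

Derivation:
Initial: x=5.0000 theta=0.3000
After 1 (propagate distance d=18): x=10.4000 theta=0.3000
Rounded to 4 decimal places: x = 10.4000, theta = 0.3000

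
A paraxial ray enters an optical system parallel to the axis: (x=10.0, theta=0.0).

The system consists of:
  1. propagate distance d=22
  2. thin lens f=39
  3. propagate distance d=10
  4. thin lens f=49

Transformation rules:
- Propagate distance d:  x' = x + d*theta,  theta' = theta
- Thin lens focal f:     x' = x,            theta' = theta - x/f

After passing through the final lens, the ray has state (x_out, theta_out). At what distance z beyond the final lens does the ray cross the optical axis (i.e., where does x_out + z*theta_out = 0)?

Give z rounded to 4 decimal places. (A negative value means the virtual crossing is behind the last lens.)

Answer: 18.2179

Derivation:
Initial: x=10.0000 theta=0.0000
After 1 (propagate distance d=22): x=10.0000 theta=0.0000
After 2 (thin lens f=39): x=10.0000 theta=-10/39 (≈-0.2564)
After 3 (propagate distance d=10): x=290/39 (≈7.4359) theta=-10/39 (≈-0.2564)
After 4 (thin lens f=49): x=290/39 (≈7.4359) theta=-20/49 (≈-0.4082)
z_focus = -x_out/theta_out = -(290/39)/(-20/49) = 1421/78 ≈ 18.2179
Rounded to 4 decimal places: z = 18.2179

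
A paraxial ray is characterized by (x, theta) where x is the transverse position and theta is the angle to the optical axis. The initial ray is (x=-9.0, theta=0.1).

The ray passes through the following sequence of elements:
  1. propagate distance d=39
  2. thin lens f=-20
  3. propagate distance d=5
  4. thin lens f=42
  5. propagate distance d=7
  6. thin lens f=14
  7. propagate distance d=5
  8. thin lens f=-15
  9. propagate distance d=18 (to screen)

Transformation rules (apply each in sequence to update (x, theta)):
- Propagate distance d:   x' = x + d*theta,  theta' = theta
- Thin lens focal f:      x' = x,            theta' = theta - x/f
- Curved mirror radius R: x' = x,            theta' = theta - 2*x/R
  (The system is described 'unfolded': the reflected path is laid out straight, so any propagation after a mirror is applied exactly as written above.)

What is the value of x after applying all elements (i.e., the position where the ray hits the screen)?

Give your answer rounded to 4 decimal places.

Answer: -1.2074

Derivation:
Initial: x=-9.0000 theta=0.1000
After 1 (propagate distance d=39): x=-5.1000 theta=0.1000
After 2 (thin lens f=-20): x=-5.1000 theta=-0.1550
After 3 (propagate distance d=5): x=-5.8750 theta=-0.1550
After 4 (thin lens f=42): x=-5.8750 theta=-127/8400 (≈-0.0151)
After 5 (propagate distance d=7): x=-7177/1200 (≈-5.9808) theta=-127/8400 (≈-0.0151)
After 6 (thin lens f=14): x=-7177/1200 (≈-5.9808) theta=989/2400 (≈0.4121)
After 7 (propagate distance d=5): x=-9409/2400 (≈-3.9204) theta=989/2400 (≈0.4121)
After 8 (thin lens f=-15): x=-9409/2400 (≈-3.9204) theta=2713/18000 (≈0.1507)
After 9 (propagate distance d=18 (to screen)): x=-14489/12000 (≈-1.2074) theta=2713/18000 (≈0.1507)
Rounded to 4 decimal places: x = -1.2074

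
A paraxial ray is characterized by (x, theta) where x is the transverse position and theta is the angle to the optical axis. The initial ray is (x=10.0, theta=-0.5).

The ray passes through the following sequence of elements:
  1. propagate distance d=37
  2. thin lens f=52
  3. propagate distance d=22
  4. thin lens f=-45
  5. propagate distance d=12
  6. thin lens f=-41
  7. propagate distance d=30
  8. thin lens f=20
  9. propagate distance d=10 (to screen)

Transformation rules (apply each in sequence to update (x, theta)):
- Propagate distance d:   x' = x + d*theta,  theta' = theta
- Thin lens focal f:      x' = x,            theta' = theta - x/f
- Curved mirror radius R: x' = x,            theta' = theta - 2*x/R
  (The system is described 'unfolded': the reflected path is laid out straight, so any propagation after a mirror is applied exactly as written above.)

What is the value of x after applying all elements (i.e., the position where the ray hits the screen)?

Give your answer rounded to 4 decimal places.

Initial: x=10.0000 theta=-0.5000
After 1 (propagate distance d=37): x=-8.5000 theta=-0.5000
After 2 (thin lens f=52): x=-8.5000 theta=-35/104 (≈-0.3365)
After 3 (propagate distance d=22): x=-827/52 (≈-15.9038) theta=-35/104 (≈-0.3365)
After 4 (thin lens f=-45): x=-827/52 (≈-15.9038) theta=-3229/4680 (≈-0.6900)
After 5 (propagate distance d=12): x=-1451/60 (≈-24.1833) theta=-3229/4680 (≈-0.6900)
After 6 (thin lens f=-41): x=-1451/60 (≈-24.1833) theta=-245567/191880 (≈-1.2798)
After 7 (propagate distance d=30): x=-1000609/15990 (≈-62.5772) theta=-245567/191880 (≈-1.2798)
After 8 (thin lens f=20): x=-1000609/15990 (≈-62.5772) theta=221749/119925 (≈1.8491)
After 9 (propagate distance d=10 (to screen)): x=-2114831/47970 (≈-44.0865) theta=221749/119925 (≈1.8491)
Rounded to 4 decimal places: x = -44.0865

Answer: -44.0865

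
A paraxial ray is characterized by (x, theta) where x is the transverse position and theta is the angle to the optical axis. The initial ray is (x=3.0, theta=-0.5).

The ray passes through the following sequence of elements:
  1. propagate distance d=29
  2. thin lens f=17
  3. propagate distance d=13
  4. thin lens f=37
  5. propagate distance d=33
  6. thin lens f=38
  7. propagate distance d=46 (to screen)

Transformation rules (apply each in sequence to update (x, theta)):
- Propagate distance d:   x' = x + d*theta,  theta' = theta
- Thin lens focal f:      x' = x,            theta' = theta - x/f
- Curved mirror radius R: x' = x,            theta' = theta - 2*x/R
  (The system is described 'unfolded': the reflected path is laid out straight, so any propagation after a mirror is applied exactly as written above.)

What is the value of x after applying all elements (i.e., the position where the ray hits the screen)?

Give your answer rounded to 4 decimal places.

Initial: x=3.0000 theta=-0.5000
After 1 (propagate distance d=29): x=-11.5000 theta=-0.5000
After 2 (thin lens f=17): x=-11.5000 theta=3/17 (≈0.1765)
After 3 (propagate distance d=13): x=-313/34 (≈-9.2059) theta=3/17 (≈0.1765)
After 4 (thin lens f=37): x=-313/34 (≈-9.2059) theta=535/1258 (≈0.4253)
After 5 (propagate distance d=33): x=3037/629 (≈4.8283) theta=535/1258 (≈0.4253)
After 6 (thin lens f=38): x=3037/629 (≈4.8283) theta=3564/11951 (≈0.2982)
After 7 (propagate distance d=46 (to screen)): x=221647/11951 (≈18.5463) theta=3564/11951 (≈0.2982)
Rounded to 4 decimal places: x = 18.5463

Answer: 18.5463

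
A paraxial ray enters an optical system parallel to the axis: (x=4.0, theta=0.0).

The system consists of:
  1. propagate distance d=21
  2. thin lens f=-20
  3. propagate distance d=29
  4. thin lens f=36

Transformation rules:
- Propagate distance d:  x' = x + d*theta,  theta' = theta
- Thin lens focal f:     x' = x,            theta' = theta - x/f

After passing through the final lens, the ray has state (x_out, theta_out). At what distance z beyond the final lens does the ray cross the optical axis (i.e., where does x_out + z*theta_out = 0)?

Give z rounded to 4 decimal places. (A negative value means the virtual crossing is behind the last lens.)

Initial: x=4.0000 theta=0.0000
After 1 (propagate distance d=21): x=4.0000 theta=0.0000
After 2 (thin lens f=-20): x=4.0000 theta=0.2000
After 3 (propagate distance d=29): x=9.8000 theta=0.2000
After 4 (thin lens f=36): x=9.8000 theta=-13/180 (≈-0.0722)
z_focus = -x_out/theta_out = -(9.8000)/(-13/180) = 1764/13 ≈ 135.6923
Rounded to 4 decimal places: z = 135.6923

Answer: 135.6923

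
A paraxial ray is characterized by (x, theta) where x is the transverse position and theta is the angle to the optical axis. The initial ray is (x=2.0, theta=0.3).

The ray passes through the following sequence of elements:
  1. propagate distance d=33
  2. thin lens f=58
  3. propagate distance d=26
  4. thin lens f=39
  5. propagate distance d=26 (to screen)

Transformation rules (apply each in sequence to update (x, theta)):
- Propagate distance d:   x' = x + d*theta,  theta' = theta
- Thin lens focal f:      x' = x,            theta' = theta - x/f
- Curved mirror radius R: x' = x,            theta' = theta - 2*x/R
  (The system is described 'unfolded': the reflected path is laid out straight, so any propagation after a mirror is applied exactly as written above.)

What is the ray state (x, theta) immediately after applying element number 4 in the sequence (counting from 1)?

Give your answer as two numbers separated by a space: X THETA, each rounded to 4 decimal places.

Answer: 14.3655 -0.2735

Derivation:
Initial: x=2.0000 theta=0.3000
After 1 (propagate distance d=33): x=11.9000 theta=0.3000
After 2 (thin lens f=58): x=11.9000 theta=11/116 (≈0.0948)
After 3 (propagate distance d=26): x=2083/145 (≈14.3655) theta=11/116 (≈0.0948)
After 4 (thin lens f=39): x=2083/145 (≈14.3655) theta=-6187/22620 (≈-0.2735)
Rounded to 4 decimal places: x = 14.3655, theta = -0.2735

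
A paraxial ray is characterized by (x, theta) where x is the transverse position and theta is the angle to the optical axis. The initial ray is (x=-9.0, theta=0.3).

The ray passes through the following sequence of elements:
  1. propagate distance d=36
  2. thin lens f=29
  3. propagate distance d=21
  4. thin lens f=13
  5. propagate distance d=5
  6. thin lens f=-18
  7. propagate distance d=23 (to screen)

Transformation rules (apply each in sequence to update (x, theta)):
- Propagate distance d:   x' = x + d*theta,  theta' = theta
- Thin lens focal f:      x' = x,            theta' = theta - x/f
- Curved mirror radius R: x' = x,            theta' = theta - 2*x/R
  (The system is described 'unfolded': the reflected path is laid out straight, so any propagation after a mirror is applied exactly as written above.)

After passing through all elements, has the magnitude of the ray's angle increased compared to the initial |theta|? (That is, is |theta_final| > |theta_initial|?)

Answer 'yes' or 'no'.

Answer: no

Derivation:
Initial: x=-9.0000 theta=0.3000
After 1 (propagate distance d=36): x=1.8000 theta=0.3000
After 2 (thin lens f=29): x=1.8000 theta=69/290 (≈0.2379)
After 3 (propagate distance d=21): x=1971/290 (≈6.7966) theta=69/290 (≈0.2379)
After 4 (thin lens f=13): x=1971/290 (≈6.7966) theta=-537/1885 (≈-0.2849)
After 5 (propagate distance d=5): x=20253/3770 (≈5.3721) theta=-537/1885 (≈-0.2849)
After 6 (thin lens f=-18): x=20253/3770 (≈5.3721) theta=307/22620 (≈0.0136)
After 7 (propagate distance d=23 (to screen)): x=128579/22620 (≈5.6843) theta=307/22620 (≈0.0136)
|theta_initial|=0.3000 |theta_final|=307/22620 (≈0.0136) -> not increased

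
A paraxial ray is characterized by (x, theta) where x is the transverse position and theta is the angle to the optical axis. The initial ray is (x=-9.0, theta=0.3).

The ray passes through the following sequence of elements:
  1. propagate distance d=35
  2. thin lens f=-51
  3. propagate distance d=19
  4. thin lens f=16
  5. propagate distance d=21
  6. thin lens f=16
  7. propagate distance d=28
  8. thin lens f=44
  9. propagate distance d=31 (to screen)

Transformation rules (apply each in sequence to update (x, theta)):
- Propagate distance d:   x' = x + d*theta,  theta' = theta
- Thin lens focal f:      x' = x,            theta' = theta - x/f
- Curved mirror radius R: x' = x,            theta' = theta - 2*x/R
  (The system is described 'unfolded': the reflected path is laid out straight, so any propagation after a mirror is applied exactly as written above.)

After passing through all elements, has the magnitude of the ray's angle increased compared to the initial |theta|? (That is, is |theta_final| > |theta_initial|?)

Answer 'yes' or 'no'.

Initial: x=-9.0000 theta=0.3000
After 1 (propagate distance d=35): x=1.5000 theta=0.3000
After 2 (thin lens f=-51): x=1.5000 theta=28/85 (≈0.3294)
After 3 (propagate distance d=19): x=1319/170 (≈7.7588) theta=28/85 (≈0.3294)
After 4 (thin lens f=16): x=1319/170 (≈7.7588) theta=-423/2720 (≈-0.1555)
After 5 (propagate distance d=21): x=12221/2720 (≈4.4930) theta=-423/2720 (≈-0.1555)
After 6 (thin lens f=16): x=12221/2720 (≈4.4930) theta=-1117/2560 (≈-0.4363)
After 7 (propagate distance d=28): x=-84039/10880 (≈-7.7242) theta=-1117/2560 (≈-0.4363)
After 8 (thin lens f=44): x=-84039/10880 (≈-7.7242) theta=-3121/11968 (≈-0.2608)
After 9 (propagate distance d=31 (to screen)): x=-1891939/119680 (≈-15.8083) theta=-3121/11968 (≈-0.2608)
|theta_initial|=0.3000 |theta_final|=3121/11968 (≈0.2608) -> not increased

Answer: no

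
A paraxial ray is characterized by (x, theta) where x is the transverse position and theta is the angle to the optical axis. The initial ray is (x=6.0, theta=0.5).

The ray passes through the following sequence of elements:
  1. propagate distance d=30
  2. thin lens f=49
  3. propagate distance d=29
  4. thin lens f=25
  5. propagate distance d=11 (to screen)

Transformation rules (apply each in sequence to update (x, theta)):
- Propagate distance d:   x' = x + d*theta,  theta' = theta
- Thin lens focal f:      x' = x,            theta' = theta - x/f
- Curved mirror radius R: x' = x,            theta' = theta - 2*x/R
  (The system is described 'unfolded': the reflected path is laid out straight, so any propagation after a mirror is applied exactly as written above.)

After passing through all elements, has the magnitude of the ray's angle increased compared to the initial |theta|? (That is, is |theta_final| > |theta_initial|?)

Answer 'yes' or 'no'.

Answer: yes

Derivation:
Initial: x=6.0000 theta=0.5000
After 1 (propagate distance d=30): x=21.0000 theta=0.5000
After 2 (thin lens f=49): x=21.0000 theta=1/14 (≈0.0714)
After 3 (propagate distance d=29): x=323/14 (≈23.0714) theta=1/14 (≈0.0714)
After 4 (thin lens f=25): x=323/14 (≈23.0714) theta=-149/175 (≈-0.8514)
After 5 (propagate distance d=11 (to screen)): x=4797/350 (≈13.7057) theta=-149/175 (≈-0.8514)
|theta_initial|=0.5000 |theta_final|=149/175 (≈0.8514) -> increased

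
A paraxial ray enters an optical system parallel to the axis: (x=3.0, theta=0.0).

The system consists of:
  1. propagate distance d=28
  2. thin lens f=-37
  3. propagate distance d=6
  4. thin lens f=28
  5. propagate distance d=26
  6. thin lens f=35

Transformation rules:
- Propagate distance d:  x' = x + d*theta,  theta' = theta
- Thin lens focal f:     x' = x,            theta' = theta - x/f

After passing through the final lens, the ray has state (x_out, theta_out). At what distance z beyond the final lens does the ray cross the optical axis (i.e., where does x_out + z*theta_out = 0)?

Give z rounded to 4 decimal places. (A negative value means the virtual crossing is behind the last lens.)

Initial: x=3.0000 theta=0.0000
After 1 (propagate distance d=28): x=3.0000 theta=0.0000
After 2 (thin lens f=-37): x=3.0000 theta=3/37 (≈0.0811)
After 3 (propagate distance d=6): x=129/37 (≈3.4865) theta=3/37 (≈0.0811)
After 4 (thin lens f=28): x=129/37 (≈3.4865) theta=-45/1036 (≈-0.0434)
After 5 (propagate distance d=26): x=33/14 (≈2.3571) theta=-45/1036 (≈-0.0434)
After 6 (thin lens f=35): x=33/14 (≈2.3571) theta=-4017/36260 (≈-0.1108)
z_focus = -x_out/theta_out = -(33/14)/(-4017/36260) = 28490/1339 ≈ 21.2771
Rounded to 4 decimal places: z = 21.2771

Answer: 21.2771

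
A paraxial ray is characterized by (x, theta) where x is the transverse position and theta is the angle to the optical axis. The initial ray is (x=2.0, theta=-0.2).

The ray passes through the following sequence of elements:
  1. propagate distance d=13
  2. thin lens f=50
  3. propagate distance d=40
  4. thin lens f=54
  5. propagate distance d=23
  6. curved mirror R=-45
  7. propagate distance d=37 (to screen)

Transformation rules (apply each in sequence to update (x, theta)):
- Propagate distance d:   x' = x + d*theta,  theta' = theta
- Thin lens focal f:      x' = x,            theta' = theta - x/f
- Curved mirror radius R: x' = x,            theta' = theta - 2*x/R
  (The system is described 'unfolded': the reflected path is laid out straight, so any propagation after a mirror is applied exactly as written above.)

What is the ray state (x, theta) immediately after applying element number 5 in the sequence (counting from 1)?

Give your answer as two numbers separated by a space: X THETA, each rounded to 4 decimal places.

Answer: -8.9855 -0.0376

Derivation:
Initial: x=2.0000 theta=-0.2000
After 1 (propagate distance d=13): x=-0.6000 theta=-0.2000
After 2 (thin lens f=50): x=-0.6000 theta=-0.1880
After 3 (propagate distance d=40): x=-8.1200 theta=-0.1880
After 4 (thin lens f=54): x=-8.1200 theta=-127/3375 (≈-0.0376)
After 5 (propagate distance d=23): x=-30326/3375 (≈-8.9855) theta=-127/3375 (≈-0.0376)
Rounded to 4 decimal places: x = -8.9855, theta = -0.0376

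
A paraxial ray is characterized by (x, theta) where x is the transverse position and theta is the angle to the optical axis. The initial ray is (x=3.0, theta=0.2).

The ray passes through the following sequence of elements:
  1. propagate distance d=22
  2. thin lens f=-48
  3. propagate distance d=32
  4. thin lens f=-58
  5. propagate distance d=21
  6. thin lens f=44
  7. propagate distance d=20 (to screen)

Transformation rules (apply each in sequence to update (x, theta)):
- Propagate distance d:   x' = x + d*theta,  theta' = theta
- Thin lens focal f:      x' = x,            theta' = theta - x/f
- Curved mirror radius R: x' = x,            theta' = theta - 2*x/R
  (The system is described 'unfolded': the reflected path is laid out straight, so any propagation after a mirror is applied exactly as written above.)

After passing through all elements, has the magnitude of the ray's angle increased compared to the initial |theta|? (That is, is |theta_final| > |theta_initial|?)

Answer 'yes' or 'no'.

Initial: x=3.0000 theta=0.2000
After 1 (propagate distance d=22): x=7.4000 theta=0.2000
After 2 (thin lens f=-48): x=7.4000 theta=17/48 (≈0.3542)
After 3 (propagate distance d=32): x=281/15 (≈18.7333) theta=17/48 (≈0.3542)
After 4 (thin lens f=-58): x=281/15 (≈18.7333) theta=1571/2320 (≈0.6772)
After 5 (propagate distance d=21): x=229357/6960 (≈32.9536) theta=1571/2320 (≈0.6772)
After 6 (thin lens f=44): x=229357/6960 (≈32.9536) theta=-4397/61248 (≈-0.0718)
After 7 (propagate distance d=20 (to screen)): x=402167/12760 (≈31.5178) theta=-4397/61248 (≈-0.0718)
|theta_initial|=0.2000 |theta_final|=4397/61248 (≈0.0718) -> not increased

Answer: no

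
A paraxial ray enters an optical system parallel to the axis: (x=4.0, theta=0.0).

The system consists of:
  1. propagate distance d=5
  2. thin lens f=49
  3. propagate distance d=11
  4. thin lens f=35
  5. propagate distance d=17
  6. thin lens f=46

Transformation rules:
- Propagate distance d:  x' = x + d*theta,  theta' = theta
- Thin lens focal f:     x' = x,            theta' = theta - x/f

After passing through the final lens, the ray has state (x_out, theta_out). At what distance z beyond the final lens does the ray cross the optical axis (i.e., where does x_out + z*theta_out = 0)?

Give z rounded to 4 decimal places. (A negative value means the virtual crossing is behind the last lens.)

Answer: 1.1877

Derivation:
Initial: x=4.0000 theta=0.0000
After 1 (propagate distance d=5): x=4.0000 theta=0.0000
After 2 (thin lens f=49): x=4.0000 theta=-4/49 (≈-0.0816)
After 3 (propagate distance d=11): x=152/49 (≈3.1020) theta=-4/49 (≈-0.0816)
After 4 (thin lens f=35): x=152/49 (≈3.1020) theta=-292/1715 (≈-0.1703)
After 5 (propagate distance d=17): x=356/1715 (≈0.2076) theta=-292/1715 (≈-0.1703)
After 6 (thin lens f=46): x=356/1715 (≈0.2076) theta=-6894/39445 (≈-0.1748)
z_focus = -x_out/theta_out = -(356/1715)/(-6894/39445) = 4094/3447 ≈ 1.1877
Rounded to 4 decimal places: z = 1.1877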